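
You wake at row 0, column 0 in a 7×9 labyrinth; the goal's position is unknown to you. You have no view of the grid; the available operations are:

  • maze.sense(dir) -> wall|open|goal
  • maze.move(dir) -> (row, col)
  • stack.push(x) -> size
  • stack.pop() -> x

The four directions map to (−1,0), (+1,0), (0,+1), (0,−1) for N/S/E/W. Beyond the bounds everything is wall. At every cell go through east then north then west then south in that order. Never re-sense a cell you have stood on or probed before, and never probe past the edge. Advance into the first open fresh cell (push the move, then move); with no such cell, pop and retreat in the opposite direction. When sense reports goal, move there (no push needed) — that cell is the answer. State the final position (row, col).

// maze.sense(dir: east) => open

// stack.push(x: east) => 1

// maze.move(dir: east) => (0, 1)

// maze.sense(dir: east) => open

// stack.push(x: east) => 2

// maze.move(dir: east) => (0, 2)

// maze.sense(dir: east) => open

// stack.push(x: east) => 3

// maze.move(dir: east) => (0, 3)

// maze.sense(dir: east) => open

// stack.push(x: east) => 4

// maze.move(dir: east) => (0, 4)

// maze.sense(dir: east) => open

// stack.push(x: east) => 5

// maze.move(dir: east) => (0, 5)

// maze.sense(dir: east) => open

// stack.push(x: east) => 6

// maze.move(dir: east) => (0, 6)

// maze.sense(dir: east) => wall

// maze.sense(dir: south) => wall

// stack.pop() => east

// maze.move(dir: west) => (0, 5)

// maze.sense(dir: south) => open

// stack.push(x: south) => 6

// maze.move(dir: south) => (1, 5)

// maze.sense(dir: west) => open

// stack.push(x: west) => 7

// maze.move(dir: west) => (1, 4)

// maze.sense(dir: west) => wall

// maze.sense(dir: south) => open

// stack.push(x: south) => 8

// maze.move(dir: south) => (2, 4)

// maze.sense(dir: east) => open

// stack.push(x: east) => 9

// maze.move(dir: east) => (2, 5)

// maze.sense(dir: east) => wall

// maze.sense(dir: south) => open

// stack.push(x: south) => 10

// maze.move(dir: south) => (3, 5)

// maze.sense(dir: east) => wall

// maze.sense(dir: west) => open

// stack.push(x: west) => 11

// maze.move(dir: west) => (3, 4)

// maze.sense(dir: west) => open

// stack.push(x: west) => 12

// maze.move(dir: west) => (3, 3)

// maze.sense(dir: north) => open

// stack.push(x: north) => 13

// maze.move(dir: north) => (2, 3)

// maze.sense(dir: west) => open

// stack.push(x: west) => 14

// maze.move(dir: west) => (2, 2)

// maze.sense(dir: north) => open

// stack.push(x: north) => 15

// maze.move(dir: north) => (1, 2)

// maze.sense(dir: west) => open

// stack.push(x: west) => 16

// maze.move(dir: west) => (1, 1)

// maze.sense(dir: west) => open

// stack.push(x: west) => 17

// maze.move(dir: west) => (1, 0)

// maze.sense(dir: south) => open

// stack.push(x: south) => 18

// maze.move(dir: south) => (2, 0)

// maze.sense(dir: east) => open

// stack.push(x: east) => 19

// maze.move(dir: east) => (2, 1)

// maze.sense(dir: south) => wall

// stack.pop() => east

// maze.move(dir: west) => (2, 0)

// maze.sense(dir: south) => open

// stack.push(x: south) => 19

// maze.move(dir: south) => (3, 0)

// maze.sense(dir: south) => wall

// stack.pop() => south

// maze.move(dir: north) => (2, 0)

// stack.pop() => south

// maze.move(dir: north) => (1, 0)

// stack.pop() => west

// maze.move(dir: east) => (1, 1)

// stack.pop() => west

// maze.move(dir: east) => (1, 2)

// stack.pop() => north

// maze.move(dir: south) => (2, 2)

// maze.sense(dir: south) => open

// stack.push(x: south) => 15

// maze.move(dir: south) => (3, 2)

// maze.sense(dir: south) => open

// stack.push(x: south) => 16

// maze.move(dir: south) => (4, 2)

// maze.sense(dir: east) => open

// stack.push(x: east) => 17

// maze.move(dir: east) => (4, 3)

// maze.sense(dir: east) => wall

// maze.sense(dir: south) => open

// stack.push(x: south) => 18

// maze.move(dir: south) => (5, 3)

// maze.sense(dir: east) => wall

// maze.sense(dir: west) => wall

// maze.sense(dir: south) => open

// stack.push(x: south) => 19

// maze.move(dir: south) => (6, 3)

// maze.sense(dir: east) => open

// stack.push(x: east) => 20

// maze.move(dir: east) => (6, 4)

// maze.sense(dir: east) => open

// stack.push(x: east) => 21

// maze.move(dir: east) => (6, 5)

// maze.sense(dir: east) => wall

// maze.sense(dir: north) => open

// stack.push(x: north) => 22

// maze.move(dir: north) => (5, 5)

// maze.sense(dir: east) => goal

// maze.move(dir: east) => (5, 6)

Answer: (5, 6)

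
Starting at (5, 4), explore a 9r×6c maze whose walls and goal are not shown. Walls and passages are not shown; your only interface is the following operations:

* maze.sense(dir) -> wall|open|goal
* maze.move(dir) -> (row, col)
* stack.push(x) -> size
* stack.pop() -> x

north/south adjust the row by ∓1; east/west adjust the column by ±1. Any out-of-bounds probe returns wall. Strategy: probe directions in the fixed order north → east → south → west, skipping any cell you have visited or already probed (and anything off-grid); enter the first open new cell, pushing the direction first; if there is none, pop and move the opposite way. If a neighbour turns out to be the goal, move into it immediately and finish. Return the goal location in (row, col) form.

Action: sense[north]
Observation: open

Action: push[north]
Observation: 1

Action: move[north]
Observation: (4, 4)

Action: sense[north]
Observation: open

Action: push[north]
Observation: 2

Action: move[north]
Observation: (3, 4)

Action: sense[north]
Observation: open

Action: push[north]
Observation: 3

Action: move[north]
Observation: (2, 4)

Action: sense[north]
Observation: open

Action: push[north]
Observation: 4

Action: move[north]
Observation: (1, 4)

Action: sense[north]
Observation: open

Action: push[north]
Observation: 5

Action: move[north]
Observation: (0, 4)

Action: sense[east]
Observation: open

Action: push[east]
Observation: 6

Action: move[east]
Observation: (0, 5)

Action: sense[south]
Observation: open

Action: push[south]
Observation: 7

Action: move[south]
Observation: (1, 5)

Action: sense[south]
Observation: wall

Action: pop[]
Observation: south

Action: move[north]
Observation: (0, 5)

Action: pop[]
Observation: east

Action: move[west]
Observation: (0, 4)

Action: sense[west]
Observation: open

Action: push[west]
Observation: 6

Action: move[west]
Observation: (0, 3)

Action: sense[south]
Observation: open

Action: push[south]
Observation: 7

Action: move[south]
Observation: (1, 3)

Action: sense[south]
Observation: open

Action: push[south]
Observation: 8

Action: move[south]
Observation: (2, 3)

Action: sense[south]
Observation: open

Action: push[south]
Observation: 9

Action: move[south]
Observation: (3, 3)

Action: sense[south]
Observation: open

Action: push[south]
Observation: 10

Action: move[south]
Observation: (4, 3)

Action: sense[south]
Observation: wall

Action: sense[west]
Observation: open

Action: push[west]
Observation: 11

Action: move[west]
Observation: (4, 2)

Action: sense[north]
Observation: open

Action: push[north]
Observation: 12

Action: move[north]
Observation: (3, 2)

Action: sense[north]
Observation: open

Action: push[north]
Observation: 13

Action: move[north]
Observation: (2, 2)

Action: sense[north]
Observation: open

Action: push[north]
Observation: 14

Action: move[north]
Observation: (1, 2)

Action: sense[north]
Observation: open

Action: push[north]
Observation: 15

Action: move[north]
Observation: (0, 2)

Action: sense[west]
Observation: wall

Action: pop[]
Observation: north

Action: move[south]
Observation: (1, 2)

Action: sense[west]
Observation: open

Action: push[west]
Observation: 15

Action: move[west]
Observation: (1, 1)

Action: sense[south]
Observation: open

Action: push[south]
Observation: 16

Action: move[south]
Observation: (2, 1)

Action: sense[south]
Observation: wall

Action: sense[west]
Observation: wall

Action: pop[]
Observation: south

Action: move[north]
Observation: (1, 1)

Action: sense[west]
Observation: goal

Action: move[west]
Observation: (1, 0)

Answer: (1, 0)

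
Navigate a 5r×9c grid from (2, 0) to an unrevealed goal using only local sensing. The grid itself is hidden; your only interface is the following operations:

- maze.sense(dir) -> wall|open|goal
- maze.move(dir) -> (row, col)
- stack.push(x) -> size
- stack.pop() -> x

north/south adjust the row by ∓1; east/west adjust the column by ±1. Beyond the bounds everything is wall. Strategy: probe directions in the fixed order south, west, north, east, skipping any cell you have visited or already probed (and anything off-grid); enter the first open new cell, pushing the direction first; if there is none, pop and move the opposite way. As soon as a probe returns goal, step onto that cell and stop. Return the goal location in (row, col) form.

~$ maze.sense south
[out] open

~$ stack.push south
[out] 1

~$ maze.move south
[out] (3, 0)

~$ maze.sense south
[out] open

~$ stack.push south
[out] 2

~$ maze.move south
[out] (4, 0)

~$ maze.sense east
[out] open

~$ stack.push east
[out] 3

~$ maze.move east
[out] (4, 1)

~$ maze.sense north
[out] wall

~$ maze.sense east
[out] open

~$ stack.push east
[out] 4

~$ maze.move east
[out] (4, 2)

~$ maze.sense north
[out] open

~$ stack.push north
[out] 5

~$ maze.move north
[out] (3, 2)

~$ maze.sense north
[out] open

~$ stack.push north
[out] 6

~$ maze.move north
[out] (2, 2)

~$ maze.sense west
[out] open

~$ stack.push west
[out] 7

~$ maze.move west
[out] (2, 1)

~$ maze.sense north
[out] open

~$ stack.push north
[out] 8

~$ maze.move north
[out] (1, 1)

~$ maze.sense west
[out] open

~$ stack.push west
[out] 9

~$ maze.move west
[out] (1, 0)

~$ maze.sense north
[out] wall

~$ stack.pop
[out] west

~$ maze.move east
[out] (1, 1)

~$ maze.sense north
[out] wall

~$ maze.sense east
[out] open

~$ stack.push east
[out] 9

~$ maze.move east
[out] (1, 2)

~$ maze.sense north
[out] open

~$ stack.push north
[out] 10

~$ maze.move north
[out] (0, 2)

~$ maze.sense east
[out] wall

~$ stack.pop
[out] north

~$ maze.move south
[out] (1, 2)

~$ maze.sense east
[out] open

~$ stack.push east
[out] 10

~$ maze.move east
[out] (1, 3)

~$ maze.sense south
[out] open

~$ stack.push south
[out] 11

~$ maze.move south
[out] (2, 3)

~$ maze.sense south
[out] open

~$ stack.push south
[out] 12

~$ maze.move south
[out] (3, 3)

~$ maze.sense south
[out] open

~$ stack.push south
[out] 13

~$ maze.move south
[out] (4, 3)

~$ maze.sense east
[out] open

~$ stack.push east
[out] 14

~$ maze.move east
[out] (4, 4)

~$ maze.sense north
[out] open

~$ stack.push north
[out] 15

~$ maze.move north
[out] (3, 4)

~$ maze.sense north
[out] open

~$ stack.push north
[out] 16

~$ maze.move north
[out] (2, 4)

~$ maze.sense north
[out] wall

~$ maze.sense east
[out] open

~$ stack.push east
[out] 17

~$ maze.move east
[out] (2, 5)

~$ maze.sense south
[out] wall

~$ maze.sense north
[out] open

~$ stack.push north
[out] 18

~$ maze.move north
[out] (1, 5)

~$ maze.sense north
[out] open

~$ stack.push north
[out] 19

~$ maze.move north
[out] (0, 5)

~$ maze.sense west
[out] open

~$ stack.push west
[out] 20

~$ maze.move west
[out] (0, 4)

~$ stack.pop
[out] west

~$ maze.move east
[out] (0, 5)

~$ maze.sense east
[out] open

~$ stack.push east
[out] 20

~$ maze.move east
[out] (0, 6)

~$ maze.sense south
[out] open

~$ stack.push south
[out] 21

~$ maze.move south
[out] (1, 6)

~$ maze.sense south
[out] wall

~$ maze.sense east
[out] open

~$ stack.push east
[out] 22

~$ maze.move east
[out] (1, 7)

~$ maze.sense south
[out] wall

~$ maze.sense north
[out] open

~$ stack.push north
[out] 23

~$ maze.move north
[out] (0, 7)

~$ maze.sense east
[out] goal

~$ maze.move east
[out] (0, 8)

Answer: (0, 8)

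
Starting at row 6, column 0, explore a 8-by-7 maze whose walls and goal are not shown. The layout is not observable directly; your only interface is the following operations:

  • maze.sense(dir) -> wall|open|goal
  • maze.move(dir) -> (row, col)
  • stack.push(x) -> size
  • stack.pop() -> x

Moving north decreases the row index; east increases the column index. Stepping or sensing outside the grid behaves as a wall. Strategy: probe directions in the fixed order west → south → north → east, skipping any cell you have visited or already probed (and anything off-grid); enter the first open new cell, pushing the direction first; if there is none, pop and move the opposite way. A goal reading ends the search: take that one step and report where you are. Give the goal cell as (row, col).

CALL sense[dir→south]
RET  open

CALL push[x→south]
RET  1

CALL move[dir→south]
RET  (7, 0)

CALL sense[dir→east]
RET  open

CALL push[x→east]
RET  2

CALL move[dir→east]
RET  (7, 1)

CALL sense[dir→north]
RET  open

CALL push[x→north]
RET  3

CALL move[dir→north]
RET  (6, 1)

CALL sense[dir→north]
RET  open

CALL push[x→north]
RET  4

CALL move[dir→north]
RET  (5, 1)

CALL sense[dir→west]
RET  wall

CALL sense[dir→north]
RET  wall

CALL sense[dir→east]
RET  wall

CALL pop[]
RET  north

CALL move[dir→south]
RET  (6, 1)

CALL sense[dir→east]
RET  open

CALL push[x→east]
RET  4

CALL move[dir→east]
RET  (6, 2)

CALL sense[dir→south]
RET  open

CALL push[x→south]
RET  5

CALL move[dir→south]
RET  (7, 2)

CALL sense[dir→east]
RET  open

CALL push[x→east]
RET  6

CALL move[dir→east]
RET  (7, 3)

CALL sense[dir→north]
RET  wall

CALL sense[dir→east]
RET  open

CALL push[x→east]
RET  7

CALL move[dir→east]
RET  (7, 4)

CALL sense[dir→north]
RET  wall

CALL sense[dir→east]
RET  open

CALL push[x→east]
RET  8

CALL move[dir→east]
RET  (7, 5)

CALL sense[dir→north]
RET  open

CALL push[x→north]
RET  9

CALL move[dir→north]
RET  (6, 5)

CALL sense[dir→north]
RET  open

CALL push[x→north]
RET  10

CALL move[dir→north]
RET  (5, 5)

CALL sense[dir→west]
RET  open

CALL push[x→west]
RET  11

CALL move[dir→west]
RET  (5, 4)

CALL sense[dir→west]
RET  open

CALL push[x→west]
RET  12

CALL move[dir→west]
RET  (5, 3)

CALL sense[dir→north]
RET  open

CALL push[x→north]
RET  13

CALL move[dir→north]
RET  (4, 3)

CALL sense[dir→west]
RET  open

CALL push[x→west]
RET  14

CALL move[dir→west]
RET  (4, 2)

CALL sense[dir→north]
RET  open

CALL push[x→north]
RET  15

CALL move[dir→north]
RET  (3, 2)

CALL sense[dir→west]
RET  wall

CALL sense[dir→north]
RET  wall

CALL sense[dir→east]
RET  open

CALL push[x→east]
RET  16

CALL move[dir→east]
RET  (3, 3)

CALL sense[dir→north]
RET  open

CALL push[x→north]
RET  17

CALL move[dir→north]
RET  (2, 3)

CALL sense[dir→north]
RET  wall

CALL sense[dir→east]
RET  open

CALL push[x→east]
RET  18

CALL move[dir→east]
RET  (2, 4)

CALL sense[dir→south]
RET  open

CALL push[x→south]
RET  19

CALL move[dir→south]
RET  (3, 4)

CALL sense[dir→south]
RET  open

CALL push[x→south]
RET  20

CALL move[dir→south]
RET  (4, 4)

CALL sense[dir→east]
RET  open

CALL push[x→east]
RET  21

CALL move[dir→east]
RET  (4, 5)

CALL sense[dir→north]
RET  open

CALL push[x→north]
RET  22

CALL move[dir→north]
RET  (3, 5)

CALL sense[dir→north]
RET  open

CALL push[x→north]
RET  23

CALL move[dir→north]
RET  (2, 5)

CALL sense[dir→north]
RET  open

CALL push[x→north]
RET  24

CALL move[dir→north]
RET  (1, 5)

CALL sense[dir→west]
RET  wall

CALL sense[dir→north]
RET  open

CALL push[x→north]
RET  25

CALL move[dir→north]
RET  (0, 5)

CALL sense[dir→west]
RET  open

CALL push[x→west]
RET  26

CALL move[dir→west]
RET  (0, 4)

CALL sense[dir→west]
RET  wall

CALL pop[]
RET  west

CALL move[dir→east]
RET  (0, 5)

CALL sense[dir→east]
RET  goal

CALL move[dir→east]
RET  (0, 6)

Answer: (0, 6)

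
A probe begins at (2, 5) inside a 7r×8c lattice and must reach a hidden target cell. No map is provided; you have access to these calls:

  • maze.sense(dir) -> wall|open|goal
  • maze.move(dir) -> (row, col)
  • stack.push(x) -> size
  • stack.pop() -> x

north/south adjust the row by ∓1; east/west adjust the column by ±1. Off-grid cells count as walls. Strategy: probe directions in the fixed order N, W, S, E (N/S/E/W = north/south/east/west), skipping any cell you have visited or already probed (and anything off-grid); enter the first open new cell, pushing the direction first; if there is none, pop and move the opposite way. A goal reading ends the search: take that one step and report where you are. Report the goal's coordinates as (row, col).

;; maze.sense(dir: north) => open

;; stack.push(x: north) => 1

;; maze.move(dir: north) => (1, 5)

;; maze.sense(dir: north) => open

;; stack.push(x: north) => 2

;; maze.move(dir: north) => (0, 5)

;; maze.sense(dir: west) => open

;; stack.push(x: west) => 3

;; maze.move(dir: west) => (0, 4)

;; maze.sense(dir: west) => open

;; stack.push(x: west) => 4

;; maze.move(dir: west) => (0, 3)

;; maze.sense(dir: west) => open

;; stack.push(x: west) => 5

;; maze.move(dir: west) => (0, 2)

;; maze.sense(dir: west) => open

;; stack.push(x: west) => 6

;; maze.move(dir: west) => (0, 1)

;; maze.sense(dir: west) => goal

;; maze.move(dir: west) => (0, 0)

Answer: (0, 0)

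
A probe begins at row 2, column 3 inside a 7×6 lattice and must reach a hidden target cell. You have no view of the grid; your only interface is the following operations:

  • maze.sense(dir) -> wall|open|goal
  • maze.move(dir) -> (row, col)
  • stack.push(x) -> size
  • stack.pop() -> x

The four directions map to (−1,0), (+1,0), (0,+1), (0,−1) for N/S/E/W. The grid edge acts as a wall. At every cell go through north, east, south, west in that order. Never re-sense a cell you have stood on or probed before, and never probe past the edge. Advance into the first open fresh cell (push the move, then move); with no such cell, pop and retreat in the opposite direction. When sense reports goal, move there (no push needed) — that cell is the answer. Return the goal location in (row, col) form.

CALL maze.sense[dir→north]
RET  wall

CALL maze.sense[dir→east]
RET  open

CALL stack.push[x→east]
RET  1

CALL maze.move[dir→east]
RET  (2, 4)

CALL maze.sense[dir→north]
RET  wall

CALL maze.sense[dir→east]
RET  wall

CALL maze.sense[dir→south]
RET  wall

CALL stack.pop[]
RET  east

CALL maze.move[dir→west]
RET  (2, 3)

CALL maze.sense[dir→south]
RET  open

CALL stack.push[x→south]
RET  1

CALL maze.move[dir→south]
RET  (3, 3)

CALL maze.sense[dir→south]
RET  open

CALL stack.push[x→south]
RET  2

CALL maze.move[dir→south]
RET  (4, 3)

CALL maze.sense[dir→east]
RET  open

CALL stack.push[x→east]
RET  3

CALL maze.move[dir→east]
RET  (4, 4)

CALL maze.sense[dir→east]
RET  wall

CALL maze.sense[dir→south]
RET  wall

CALL stack.pop[]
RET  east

CALL maze.move[dir→west]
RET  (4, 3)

CALL maze.sense[dir→south]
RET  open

CALL stack.push[x→south]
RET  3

CALL maze.move[dir→south]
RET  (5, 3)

CALL maze.sense[dir→south]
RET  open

CALL stack.push[x→south]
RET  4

CALL maze.move[dir→south]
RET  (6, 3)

CALL maze.sense[dir→east]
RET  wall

CALL maze.sense[dir→west]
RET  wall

CALL stack.pop[]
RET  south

CALL maze.move[dir→north]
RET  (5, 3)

CALL maze.sense[dir→west]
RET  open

CALL stack.push[x→west]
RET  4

CALL maze.move[dir→west]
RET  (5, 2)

CALL maze.sense[dir→north]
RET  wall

CALL maze.sense[dir→west]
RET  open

CALL stack.push[x→west]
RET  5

CALL maze.move[dir→west]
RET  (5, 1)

CALL maze.sense[dir→north]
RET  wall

CALL maze.sense[dir→south]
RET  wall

CALL maze.sense[dir→west]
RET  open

CALL stack.push[x→west]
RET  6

CALL maze.move[dir→west]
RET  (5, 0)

CALL maze.sense[dir→north]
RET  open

CALL stack.push[x→north]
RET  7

CALL maze.move[dir→north]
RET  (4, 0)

CALL maze.sense[dir→north]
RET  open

CALL stack.push[x→north]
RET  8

CALL maze.move[dir→north]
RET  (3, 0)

CALL maze.sense[dir→north]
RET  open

CALL stack.push[x→north]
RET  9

CALL maze.move[dir→north]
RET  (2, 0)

CALL maze.sense[dir→north]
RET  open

CALL stack.push[x→north]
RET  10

CALL maze.move[dir→north]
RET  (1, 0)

CALL maze.sense[dir→north]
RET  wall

CALL maze.sense[dir→east]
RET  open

CALL stack.push[x→east]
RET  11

CALL maze.move[dir→east]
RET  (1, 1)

CALL maze.sense[dir→north]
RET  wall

CALL maze.sense[dir→east]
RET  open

CALL stack.push[x→east]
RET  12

CALL maze.move[dir→east]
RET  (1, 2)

CALL maze.sense[dir→north]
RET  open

CALL stack.push[x→north]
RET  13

CALL maze.move[dir→north]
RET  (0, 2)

CALL maze.sense[dir→east]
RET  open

CALL stack.push[x→east]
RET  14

CALL maze.move[dir→east]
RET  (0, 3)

CALL maze.sense[dir→east]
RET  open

CALL stack.push[x→east]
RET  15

CALL maze.move[dir→east]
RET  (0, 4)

CALL maze.sense[dir→east]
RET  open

CALL stack.push[x→east]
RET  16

CALL maze.move[dir→east]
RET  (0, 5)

CALL maze.sense[dir→south]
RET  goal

CALL maze.move[dir→south]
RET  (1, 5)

Answer: (1, 5)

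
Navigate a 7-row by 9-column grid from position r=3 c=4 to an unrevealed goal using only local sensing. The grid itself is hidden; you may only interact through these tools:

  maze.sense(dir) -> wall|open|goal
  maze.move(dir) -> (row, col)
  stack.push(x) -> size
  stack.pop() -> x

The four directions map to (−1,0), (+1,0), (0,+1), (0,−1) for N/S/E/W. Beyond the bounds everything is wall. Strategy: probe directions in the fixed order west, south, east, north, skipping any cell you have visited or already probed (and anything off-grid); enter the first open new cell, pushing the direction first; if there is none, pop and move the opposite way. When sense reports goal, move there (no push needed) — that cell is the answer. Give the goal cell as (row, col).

// maze.sense(dir=west) -> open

// stack.push(x=west) -> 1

// maze.move(dir=west) -> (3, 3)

// maze.sense(dir=west) -> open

// stack.push(x=west) -> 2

// maze.move(dir=west) -> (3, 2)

// maze.sense(dir=west) -> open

// stack.push(x=west) -> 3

// maze.move(dir=west) -> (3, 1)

// maze.sense(dir=west) -> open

// stack.push(x=west) -> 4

// maze.move(dir=west) -> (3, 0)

// maze.sense(dir=south) -> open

// stack.push(x=south) -> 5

// maze.move(dir=south) -> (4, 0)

// maze.sense(dir=south) -> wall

// maze.sense(dir=east) -> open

// stack.push(x=east) -> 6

// maze.move(dir=east) -> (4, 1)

// maze.sense(dir=south) -> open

// stack.push(x=south) -> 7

// maze.move(dir=south) -> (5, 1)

// maze.sense(dir=south) -> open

// stack.push(x=south) -> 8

// maze.move(dir=south) -> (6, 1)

// maze.sense(dir=west) -> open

// stack.push(x=west) -> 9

// maze.move(dir=west) -> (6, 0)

// stack.pop() -> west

// maze.move(dir=east) -> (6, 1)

// maze.sense(dir=east) -> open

// stack.push(x=east) -> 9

// maze.move(dir=east) -> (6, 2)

// maze.sense(dir=east) -> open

// stack.push(x=east) -> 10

// maze.move(dir=east) -> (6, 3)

// maze.sense(dir=east) -> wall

// maze.sense(dir=north) -> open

// stack.push(x=north) -> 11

// maze.move(dir=north) -> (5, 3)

// maze.sense(dir=west) -> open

// stack.push(x=west) -> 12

// maze.move(dir=west) -> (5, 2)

// maze.sense(dir=north) -> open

// stack.push(x=north) -> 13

// maze.move(dir=north) -> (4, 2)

// maze.sense(dir=east) -> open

// stack.push(x=east) -> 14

// maze.move(dir=east) -> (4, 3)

// maze.sense(dir=east) -> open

// stack.push(x=east) -> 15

// maze.move(dir=east) -> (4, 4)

// maze.sense(dir=south) -> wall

// maze.sense(dir=east) -> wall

// stack.pop() -> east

// maze.move(dir=west) -> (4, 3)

// stack.pop() -> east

// maze.move(dir=west) -> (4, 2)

// stack.pop() -> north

// maze.move(dir=south) -> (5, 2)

// stack.pop() -> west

// maze.move(dir=east) -> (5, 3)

// stack.pop() -> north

// maze.move(dir=south) -> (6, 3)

// stack.pop() -> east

// maze.move(dir=west) -> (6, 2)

// stack.pop() -> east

// maze.move(dir=west) -> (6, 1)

// stack.pop() -> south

// maze.move(dir=north) -> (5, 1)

// stack.pop() -> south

// maze.move(dir=north) -> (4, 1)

// stack.pop() -> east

// maze.move(dir=west) -> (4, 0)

// stack.pop() -> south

// maze.move(dir=north) -> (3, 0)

// maze.sense(dir=north) -> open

// stack.push(x=north) -> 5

// maze.move(dir=north) -> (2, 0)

// maze.sense(dir=east) -> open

// stack.push(x=east) -> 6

// maze.move(dir=east) -> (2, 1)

// maze.sense(dir=east) -> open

// stack.push(x=east) -> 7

// maze.move(dir=east) -> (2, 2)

// maze.sense(dir=east) -> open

// stack.push(x=east) -> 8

// maze.move(dir=east) -> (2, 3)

// maze.sense(dir=east) -> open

// stack.push(x=east) -> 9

// maze.move(dir=east) -> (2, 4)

// maze.sense(dir=east) -> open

// stack.push(x=east) -> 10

// maze.move(dir=east) -> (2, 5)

// maze.sense(dir=south) -> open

// stack.push(x=south) -> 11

// maze.move(dir=south) -> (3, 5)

// maze.sense(dir=east) -> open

// stack.push(x=east) -> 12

// maze.move(dir=east) -> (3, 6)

// maze.sense(dir=south) -> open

// stack.push(x=south) -> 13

// maze.move(dir=south) -> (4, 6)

// maze.sense(dir=south) -> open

// stack.push(x=south) -> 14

// maze.move(dir=south) -> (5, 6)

// maze.sense(dir=west) -> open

// stack.push(x=west) -> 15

// maze.move(dir=west) -> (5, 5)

// maze.sense(dir=south) -> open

// stack.push(x=south) -> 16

// maze.move(dir=south) -> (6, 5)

// maze.sense(dir=east) -> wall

// stack.pop() -> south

// maze.move(dir=north) -> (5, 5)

// stack.pop() -> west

// maze.move(dir=east) -> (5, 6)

// maze.sense(dir=east) -> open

// stack.push(x=east) -> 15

// maze.move(dir=east) -> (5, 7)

// maze.sense(dir=south) -> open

// stack.push(x=south) -> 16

// maze.move(dir=south) -> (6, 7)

// maze.sense(dir=east) -> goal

// maze.move(dir=east) -> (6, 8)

Answer: (6, 8)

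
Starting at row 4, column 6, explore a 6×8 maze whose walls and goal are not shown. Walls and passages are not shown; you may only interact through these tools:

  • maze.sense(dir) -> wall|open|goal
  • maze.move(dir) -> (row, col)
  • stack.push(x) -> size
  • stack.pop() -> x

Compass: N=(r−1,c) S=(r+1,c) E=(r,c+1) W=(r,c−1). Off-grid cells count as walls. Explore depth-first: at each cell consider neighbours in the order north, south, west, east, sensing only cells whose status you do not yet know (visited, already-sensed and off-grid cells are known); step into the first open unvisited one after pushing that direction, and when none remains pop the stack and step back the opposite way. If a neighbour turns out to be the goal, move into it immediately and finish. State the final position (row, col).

·→ maze.sense(dir='north')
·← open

·→ stack.push(x='north')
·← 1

·→ maze.move(dir='north')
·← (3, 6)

·→ maze.sense(dir='north')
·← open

·→ stack.push(x='north')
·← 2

·→ maze.move(dir='north')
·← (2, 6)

·→ maze.sense(dir='north')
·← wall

·→ maze.sense(dir='west')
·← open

·→ stack.push(x='west')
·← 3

·→ maze.move(dir='west')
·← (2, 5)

·→ maze.sense(dir='north')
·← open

·→ stack.push(x='north')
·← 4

·→ maze.move(dir='north')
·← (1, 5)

·→ maze.sense(dir='north')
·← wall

·→ maze.sense(dir='west')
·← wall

·→ stack.pop()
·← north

·→ maze.move(dir='south')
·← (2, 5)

·→ maze.sense(dir='south')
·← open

·→ stack.push(x='south')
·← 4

·→ maze.move(dir='south')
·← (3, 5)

·→ maze.sense(dir='south')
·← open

·→ stack.push(x='south')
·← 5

·→ maze.move(dir='south')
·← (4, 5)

·→ maze.sense(dir='south')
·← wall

·→ maze.sense(dir='west')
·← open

·→ stack.push(x='west')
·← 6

·→ maze.move(dir='west')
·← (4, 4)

·→ maze.sense(dir='north')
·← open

·→ stack.push(x='north')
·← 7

·→ maze.move(dir='north')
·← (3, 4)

·→ maze.sense(dir='north')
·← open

·→ stack.push(x='north')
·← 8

·→ maze.move(dir='north')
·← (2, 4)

·→ maze.sense(dir='west')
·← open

·→ stack.push(x='west')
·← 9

·→ maze.move(dir='west')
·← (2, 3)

·→ maze.sense(dir='north')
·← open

·→ stack.push(x='north')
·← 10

·→ maze.move(dir='north')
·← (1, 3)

·→ maze.sense(dir='north')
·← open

·→ stack.push(x='north')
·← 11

·→ maze.move(dir='north')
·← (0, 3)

·→ maze.sense(dir='west')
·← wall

·→ maze.sense(dir='east')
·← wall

·→ stack.pop()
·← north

·→ maze.move(dir='south')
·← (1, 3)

·→ maze.sense(dir='west')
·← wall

·→ stack.pop()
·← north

·→ maze.move(dir='south')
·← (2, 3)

·→ maze.sense(dir='south')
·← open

·→ stack.push(x='south')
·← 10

·→ maze.move(dir='south')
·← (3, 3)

·→ maze.sense(dir='south')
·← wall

·→ maze.sense(dir='west')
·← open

·→ stack.push(x='west')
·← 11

·→ maze.move(dir='west')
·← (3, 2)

·→ maze.sense(dir='north')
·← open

·→ stack.push(x='north')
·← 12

·→ maze.move(dir='north')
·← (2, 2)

·→ maze.sense(dir='west')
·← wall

·→ stack.pop()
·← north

·→ maze.move(dir='south')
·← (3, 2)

·→ maze.sense(dir='south')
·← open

·→ stack.push(x='south')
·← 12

·→ maze.move(dir='south')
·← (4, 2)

·→ maze.sense(dir='south')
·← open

·→ stack.push(x='south')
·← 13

·→ maze.move(dir='south')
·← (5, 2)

·→ maze.sense(dir='west')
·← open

·→ stack.push(x='west')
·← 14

·→ maze.move(dir='west')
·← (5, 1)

·→ maze.sense(dir='north')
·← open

·→ stack.push(x='north')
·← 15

·→ maze.move(dir='north')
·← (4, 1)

·→ maze.sense(dir='north')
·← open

·→ stack.push(x='north')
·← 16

·→ maze.move(dir='north')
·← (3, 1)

·→ maze.sense(dir='west')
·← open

·→ stack.push(x='west')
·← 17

·→ maze.move(dir='west')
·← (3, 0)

·→ maze.sense(dir='north')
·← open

·→ stack.push(x='north')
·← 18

·→ maze.move(dir='north')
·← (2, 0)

·→ maze.sense(dir='north')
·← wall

·→ stack.pop()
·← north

·→ maze.move(dir='south')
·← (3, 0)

·→ maze.sense(dir='south')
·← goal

·→ maze.move(dir='south')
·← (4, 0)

Answer: (4, 0)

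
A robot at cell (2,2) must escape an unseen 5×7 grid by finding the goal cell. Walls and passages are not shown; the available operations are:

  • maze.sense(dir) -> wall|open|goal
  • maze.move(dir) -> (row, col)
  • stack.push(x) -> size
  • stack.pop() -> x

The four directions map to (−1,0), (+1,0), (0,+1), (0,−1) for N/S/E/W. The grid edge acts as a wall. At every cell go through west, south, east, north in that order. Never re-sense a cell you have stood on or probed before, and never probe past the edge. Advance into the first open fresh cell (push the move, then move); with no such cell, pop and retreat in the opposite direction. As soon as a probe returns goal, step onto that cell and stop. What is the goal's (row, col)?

// 1. maze.sense(dir: west) => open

// 2. stack.push(x: west) => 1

// 3. maze.move(dir: west) => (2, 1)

// 4. maze.sense(dir: west) => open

// 5. stack.push(x: west) => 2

// 6. maze.move(dir: west) => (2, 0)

// 7. maze.sense(dir: south) => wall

// 8. maze.sense(dir: north) => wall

// 9. stack.pop() => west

// 10. maze.move(dir: east) => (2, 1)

// 11. maze.sense(dir: south) => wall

// 12. maze.sense(dir: north) => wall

// 13. stack.pop() => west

// 14. maze.move(dir: east) => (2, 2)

// 15. maze.sense(dir: south) => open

// 16. stack.push(x: south) => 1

// 17. maze.move(dir: south) => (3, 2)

// 18. maze.sense(dir: south) => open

// 19. stack.push(x: south) => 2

// 20. maze.move(dir: south) => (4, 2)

// 21. maze.sense(dir: west) => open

// 22. stack.push(x: west) => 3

// 23. maze.move(dir: west) => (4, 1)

// 24. maze.sense(dir: west) => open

// 25. stack.push(x: west) => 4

// 26. maze.move(dir: west) => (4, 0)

// 27. stack.pop() => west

// 28. maze.move(dir: east) => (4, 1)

// 29. stack.pop() => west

// 30. maze.move(dir: east) => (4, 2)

// 31. maze.sense(dir: east) => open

// 32. stack.push(x: east) => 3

// 33. maze.move(dir: east) => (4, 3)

// 34. maze.sense(dir: east) => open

// 35. stack.push(x: east) => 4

// 36. maze.move(dir: east) => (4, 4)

// 37. maze.sense(dir: east) => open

// 38. stack.push(x: east) => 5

// 39. maze.move(dir: east) => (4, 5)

// 40. maze.sense(dir: east) => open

// 41. stack.push(x: east) => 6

// 42. maze.move(dir: east) => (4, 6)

// 43. maze.sense(dir: north) => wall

// 44. stack.pop() => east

// 45. maze.move(dir: west) => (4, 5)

// 46. maze.sense(dir: north) => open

// 47. stack.push(x: north) => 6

// 48. maze.move(dir: north) => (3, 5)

// 49. maze.sense(dir: west) => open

// 50. stack.push(x: west) => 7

// 51. maze.move(dir: west) => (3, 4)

// 52. maze.sense(dir: west) => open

// 53. stack.push(x: west) => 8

// 54. maze.move(dir: west) => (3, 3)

// 55. maze.sense(dir: north) => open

// 56. stack.push(x: north) => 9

// 57. maze.move(dir: north) => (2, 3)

// 58. maze.sense(dir: east) => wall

// 59. maze.sense(dir: north) => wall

// 60. stack.pop() => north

// 61. maze.move(dir: south) => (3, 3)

// 62. stack.pop() => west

// 63. maze.move(dir: east) => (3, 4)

// 64. stack.pop() => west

// 65. maze.move(dir: east) => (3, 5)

// 66. maze.sense(dir: north) => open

// 67. stack.push(x: north) => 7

// 68. maze.move(dir: north) => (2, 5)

// 69. maze.sense(dir: east) => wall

// 70. maze.sense(dir: north) => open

// 71. stack.push(x: north) => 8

// 72. maze.move(dir: north) => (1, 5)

// 73. maze.sense(dir: west) => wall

// 74. maze.sense(dir: east) => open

// 75. stack.push(x: east) => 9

// 76. maze.move(dir: east) => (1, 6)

// 77. maze.sense(dir: north) => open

// 78. stack.push(x: north) => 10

// 79. maze.move(dir: north) => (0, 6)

// 80. maze.sense(dir: west) => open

// 81. stack.push(x: west) => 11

// 82. maze.move(dir: west) => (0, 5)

// 83. maze.sense(dir: west) => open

// 84. stack.push(x: west) => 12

// 85. maze.move(dir: west) => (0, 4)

// 86. maze.sense(dir: west) => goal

// 87. maze.move(dir: west) => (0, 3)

Answer: (0, 3)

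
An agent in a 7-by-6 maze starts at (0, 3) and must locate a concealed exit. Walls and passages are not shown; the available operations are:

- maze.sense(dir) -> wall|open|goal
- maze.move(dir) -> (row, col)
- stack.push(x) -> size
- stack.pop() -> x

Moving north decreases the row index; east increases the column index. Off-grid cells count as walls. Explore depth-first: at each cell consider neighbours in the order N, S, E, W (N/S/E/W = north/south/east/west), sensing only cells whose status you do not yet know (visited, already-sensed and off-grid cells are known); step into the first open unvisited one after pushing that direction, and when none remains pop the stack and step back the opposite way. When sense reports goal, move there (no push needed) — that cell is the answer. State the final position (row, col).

% sense dir→south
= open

% push x→south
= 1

% move dir→south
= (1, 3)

% sense dir→south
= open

% push x→south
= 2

% move dir→south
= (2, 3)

% sense dir→south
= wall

% sense dir→east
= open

% push x→east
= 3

% move dir→east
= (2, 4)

% sense dir→north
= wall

% sense dir→south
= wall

% sense dir→east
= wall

% pop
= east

% move dir→west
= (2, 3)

% sense dir→west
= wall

% pop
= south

% move dir→north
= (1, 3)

% sense dir→west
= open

% push x→west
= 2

% move dir→west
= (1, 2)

% sense dir→north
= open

% push x→north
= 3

% move dir→north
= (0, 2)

% sense dir→west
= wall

% pop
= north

% move dir→south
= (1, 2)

% sense dir→west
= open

% push x→west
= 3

% move dir→west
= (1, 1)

% sense dir→south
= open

% push x→south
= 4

% move dir→south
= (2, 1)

% sense dir→south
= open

% push x→south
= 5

% move dir→south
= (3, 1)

% sense dir→south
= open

% push x→south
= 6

% move dir→south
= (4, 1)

% sense dir→south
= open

% push x→south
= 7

% move dir→south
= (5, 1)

% sense dir→south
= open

% push x→south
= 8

% move dir→south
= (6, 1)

% sense dir→east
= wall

% sense dir→west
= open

% push x→west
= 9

% move dir→west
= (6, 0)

% sense dir→north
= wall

% pop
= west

% move dir→east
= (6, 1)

% pop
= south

% move dir→north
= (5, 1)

% sense dir→east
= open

% push x→east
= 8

% move dir→east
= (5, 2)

% sense dir→north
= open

% push x→north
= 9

% move dir→north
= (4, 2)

% sense dir→north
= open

% push x→north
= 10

% move dir→north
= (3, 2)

% pop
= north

% move dir→south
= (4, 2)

% sense dir→east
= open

% push x→east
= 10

% move dir→east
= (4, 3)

% sense dir→south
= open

% push x→south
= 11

% move dir→south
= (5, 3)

% sense dir→south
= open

% push x→south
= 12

% move dir→south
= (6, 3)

% sense dir→east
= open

% push x→east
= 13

% move dir→east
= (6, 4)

% sense dir→north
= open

% push x→north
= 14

% move dir→north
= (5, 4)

% sense dir→north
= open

% push x→north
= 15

% move dir→north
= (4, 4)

% sense dir→east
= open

% push x→east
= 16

% move dir→east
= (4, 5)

% sense dir→north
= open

% push x→north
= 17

% move dir→north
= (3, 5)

% pop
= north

% move dir→south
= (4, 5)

% sense dir→south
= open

% push x→south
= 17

% move dir→south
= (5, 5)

% sense dir→south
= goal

% move dir→south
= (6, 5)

Answer: (6, 5)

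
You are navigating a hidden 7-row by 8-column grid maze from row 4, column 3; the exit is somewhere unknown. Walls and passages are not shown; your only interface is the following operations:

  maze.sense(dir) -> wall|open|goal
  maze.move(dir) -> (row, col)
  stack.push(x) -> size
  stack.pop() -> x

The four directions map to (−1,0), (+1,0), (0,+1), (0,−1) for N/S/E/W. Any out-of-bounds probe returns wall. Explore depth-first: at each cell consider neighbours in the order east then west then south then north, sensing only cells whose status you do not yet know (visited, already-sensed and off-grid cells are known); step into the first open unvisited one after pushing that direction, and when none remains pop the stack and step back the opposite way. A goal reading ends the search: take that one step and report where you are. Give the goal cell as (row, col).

[in] maze.sense dir='east'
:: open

[in] stack.push x='east'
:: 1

[in] maze.move dir='east'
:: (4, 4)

[in] maze.sense dir='east'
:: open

[in] stack.push x='east'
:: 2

[in] maze.move dir='east'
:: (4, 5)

[in] maze.sense dir='east'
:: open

[in] stack.push x='east'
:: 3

[in] maze.move dir='east'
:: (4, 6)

[in] maze.sense dir='east'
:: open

[in] stack.push x='east'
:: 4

[in] maze.move dir='east'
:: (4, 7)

[in] maze.sense dir='south'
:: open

[in] stack.push x='south'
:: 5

[in] maze.move dir='south'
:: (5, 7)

[in] maze.sense dir='west'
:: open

[in] stack.push x='west'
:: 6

[in] maze.move dir='west'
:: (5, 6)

[in] maze.sense dir='west'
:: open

[in] stack.push x='west'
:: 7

[in] maze.move dir='west'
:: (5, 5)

[in] maze.sense dir='west'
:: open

[in] stack.push x='west'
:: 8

[in] maze.move dir='west'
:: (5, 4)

[in] maze.sense dir='west'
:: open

[in] stack.push x='west'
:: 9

[in] maze.move dir='west'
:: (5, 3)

[in] maze.sense dir='west'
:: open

[in] stack.push x='west'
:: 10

[in] maze.move dir='west'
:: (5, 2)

[in] maze.sense dir='west'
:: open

[in] stack.push x='west'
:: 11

[in] maze.move dir='west'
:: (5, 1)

[in] maze.sense dir='west'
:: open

[in] stack.push x='west'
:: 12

[in] maze.move dir='west'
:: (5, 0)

[in] maze.sense dir='south'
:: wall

[in] maze.sense dir='north'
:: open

[in] stack.push x='north'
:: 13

[in] maze.move dir='north'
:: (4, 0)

[in] maze.sense dir='east'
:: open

[in] stack.push x='east'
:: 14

[in] maze.move dir='east'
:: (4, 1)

[in] maze.sense dir='east'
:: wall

[in] maze.sense dir='north'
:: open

[in] stack.push x='north'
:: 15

[in] maze.move dir='north'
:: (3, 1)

[in] maze.sense dir='east'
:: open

[in] stack.push x='east'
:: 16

[in] maze.move dir='east'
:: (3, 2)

[in] maze.sense dir='east'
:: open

[in] stack.push x='east'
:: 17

[in] maze.move dir='east'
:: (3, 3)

[in] maze.sense dir='east'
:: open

[in] stack.push x='east'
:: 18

[in] maze.move dir='east'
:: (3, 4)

[in] maze.sense dir='east'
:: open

[in] stack.push x='east'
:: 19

[in] maze.move dir='east'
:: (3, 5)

[in] maze.sense dir='east'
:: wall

[in] maze.sense dir='north'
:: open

[in] stack.push x='north'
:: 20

[in] maze.move dir='north'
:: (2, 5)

[in] maze.sense dir='east'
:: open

[in] stack.push x='east'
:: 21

[in] maze.move dir='east'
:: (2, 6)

[in] maze.sense dir='east'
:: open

[in] stack.push x='east'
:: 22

[in] maze.move dir='east'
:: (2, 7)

[in] maze.sense dir='south'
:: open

[in] stack.push x='south'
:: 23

[in] maze.move dir='south'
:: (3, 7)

[in] stack.pop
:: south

[in] maze.move dir='north'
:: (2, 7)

[in] maze.sense dir='north'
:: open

[in] stack.push x='north'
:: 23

[in] maze.move dir='north'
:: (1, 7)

[in] maze.sense dir='west'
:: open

[in] stack.push x='west'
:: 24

[in] maze.move dir='west'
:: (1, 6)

[in] maze.sense dir='west'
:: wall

[in] maze.sense dir='north'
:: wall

[in] stack.pop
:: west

[in] maze.move dir='east'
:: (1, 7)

[in] maze.sense dir='north'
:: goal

[in] maze.move dir='north'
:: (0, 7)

Answer: (0, 7)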